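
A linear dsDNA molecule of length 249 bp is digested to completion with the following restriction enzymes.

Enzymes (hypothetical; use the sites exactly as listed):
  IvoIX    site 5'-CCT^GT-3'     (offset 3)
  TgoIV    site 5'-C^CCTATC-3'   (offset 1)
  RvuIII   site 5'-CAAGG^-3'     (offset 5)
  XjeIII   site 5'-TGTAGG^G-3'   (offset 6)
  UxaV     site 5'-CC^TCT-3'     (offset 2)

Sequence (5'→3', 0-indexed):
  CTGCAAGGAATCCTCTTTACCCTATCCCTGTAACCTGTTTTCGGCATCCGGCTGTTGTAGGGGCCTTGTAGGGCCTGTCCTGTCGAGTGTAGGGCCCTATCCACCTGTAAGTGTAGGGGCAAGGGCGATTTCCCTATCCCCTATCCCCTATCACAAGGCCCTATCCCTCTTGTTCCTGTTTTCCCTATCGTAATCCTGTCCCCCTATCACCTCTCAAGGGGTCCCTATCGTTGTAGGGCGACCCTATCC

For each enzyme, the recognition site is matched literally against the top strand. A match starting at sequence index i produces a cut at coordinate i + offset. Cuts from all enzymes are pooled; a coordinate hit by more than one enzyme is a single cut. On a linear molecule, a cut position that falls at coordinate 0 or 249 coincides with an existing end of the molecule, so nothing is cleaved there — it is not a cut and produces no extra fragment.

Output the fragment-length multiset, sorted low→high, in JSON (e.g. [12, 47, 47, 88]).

[1,2,4,4,5,5,5,5,6,7,7,7,7,7,7,8,8,8,8,9,9,10,11,11,11,12,12,14,14,25]

Site scan:
  IvoIX (CCTGT, off=3): starts [26, 33, 73, 78, 103, 174, 194] → cuts [29, 36, 76, 81, 106, 177, 197]
  TgoIV (CCCTATC, off=1): starts [19, 94, 131, 138, 145, 158, 182, 201, 222, 241] → cuts [20, 95, 132, 139, 146, 159, 183, 202, 223, 242]
  RvuIII (CAAGG, off=5): starts [3, 119, 153, 214] → cuts [8, 124, 158, 219]
  XjeIII (TGTAGGG, off=6): starts [55, 66, 87, 111, 231] → cuts [61, 72, 93, 117, 237]
  UxaV (CCTCT, off=2): starts [11, 165, 209] → cuts [13, 167, 211]

Pooled cuts: [8, 13, 20, 29, 36, 61, 72, 76, 81, 93, 95, 106, 117, 124, 132, 139, 146, 158, 159, 167, 177, 183, 197, 202, 211, 219, 223, 237, 242]

Fragment lengths:
  [0,8): 8 bp
  [8,13): 5 bp
  [13,20): 7 bp
  [20,29): 9 bp
  [29,36): 7 bp
  [36,61): 25 bp
  [61,72): 11 bp
  [72,76): 4 bp
  [76,81): 5 bp
  [81,93): 12 bp
  [93,95): 2 bp
  [95,106): 11 bp
  [106,117): 11 bp
  [117,124): 7 bp
  [124,132): 8 bp
  [132,139): 7 bp
  [139,146): 7 bp
  [146,158): 12 bp
  [158,159): 1 bp
  [159,167): 8 bp
  [167,177): 10 bp
  [177,183): 6 bp
  [183,197): 14 bp
  [197,202): 5 bp
  [202,211): 9 bp
  [211,219): 8 bp
  [219,223): 4 bp
  [223,237): 14 bp
  [237,242): 5 bp
  [242,249): 7 bp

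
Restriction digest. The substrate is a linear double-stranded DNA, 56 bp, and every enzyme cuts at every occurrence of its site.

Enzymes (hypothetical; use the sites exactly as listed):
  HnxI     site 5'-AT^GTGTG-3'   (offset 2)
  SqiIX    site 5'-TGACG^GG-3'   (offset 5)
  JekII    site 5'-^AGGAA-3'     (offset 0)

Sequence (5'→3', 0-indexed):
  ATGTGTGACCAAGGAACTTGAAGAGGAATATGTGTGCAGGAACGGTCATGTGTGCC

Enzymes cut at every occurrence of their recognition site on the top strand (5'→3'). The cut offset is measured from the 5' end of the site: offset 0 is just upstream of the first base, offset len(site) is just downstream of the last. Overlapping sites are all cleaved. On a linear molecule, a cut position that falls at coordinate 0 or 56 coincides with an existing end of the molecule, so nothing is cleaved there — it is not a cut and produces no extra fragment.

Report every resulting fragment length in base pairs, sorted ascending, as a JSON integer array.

Per-enzyme occurrences:
  HnxI ATGTGTG/2: at [0, 29, 47] ⇒ [2, 31, 49]
  SqiIX (TGACGGG, off=5): no sites
  JekII AGGAA/0: at [11, 23, 37] ⇒ [11, 23, 37]

Pooled cuts: [2, 11, 23, 31, 37, 49]

Fragment lengths:
  [0,2): 2 bp
  [2,11): 9 bp
  [11,23): 12 bp
  [23,31): 8 bp
  [31,37): 6 bp
  [37,49): 12 bp
  [49,56): 7 bp

[2,6,7,8,9,12,12]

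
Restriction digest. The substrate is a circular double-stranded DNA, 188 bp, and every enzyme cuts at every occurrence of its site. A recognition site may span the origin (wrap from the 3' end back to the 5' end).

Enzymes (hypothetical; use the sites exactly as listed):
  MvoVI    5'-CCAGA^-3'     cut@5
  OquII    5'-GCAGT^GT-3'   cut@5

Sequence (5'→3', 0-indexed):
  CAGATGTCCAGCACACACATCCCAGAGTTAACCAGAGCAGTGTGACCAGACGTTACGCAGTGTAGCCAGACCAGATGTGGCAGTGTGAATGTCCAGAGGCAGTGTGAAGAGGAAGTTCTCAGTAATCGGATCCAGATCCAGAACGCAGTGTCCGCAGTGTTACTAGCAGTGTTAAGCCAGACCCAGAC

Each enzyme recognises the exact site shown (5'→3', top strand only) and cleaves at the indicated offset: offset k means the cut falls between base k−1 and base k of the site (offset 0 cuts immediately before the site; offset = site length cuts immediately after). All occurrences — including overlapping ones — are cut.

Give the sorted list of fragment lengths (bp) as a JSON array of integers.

[5,5,5,6,6,6,7,9,9,9,9,10,11,11,12,13,22,33]

Scan for sites:
  MvoVI CCAGA/5: at [21, 31, 45, 65, 70, 92, 131, 137, 176, 182, 187] ⇒ [4, 26, 36, 50, 70, 75, 97, 136, 142, 181, 187]
  OquII GCAGTGT/5: at [36, 56, 79, 98, 144, 153, 165] ⇒ [41, 61, 84, 103, 149, 158, 170]

Pooled cuts: [4, 26, 36, 41, 50, 61, 70, 75, 84, 97, 103, 136, 142, 149, 158, 170, 181, 187]

Fragment lengths:
  4→26: 22 bp
  26→36: 10 bp
  36→41: 5 bp
  41→50: 9 bp
  50→61: 11 bp
  61→70: 9 bp
  70→75: 5 bp
  75→84: 9 bp
  84→97: 13 bp
  97→103: 6 bp
  103→136: 33 bp
  136→142: 6 bp
  142→149: 7 bp
  149→158: 9 bp
  158→170: 12 bp
  170→181: 11 bp
  181→187: 6 bp
  187→4 (wrap): 188-187+4 = 5 bp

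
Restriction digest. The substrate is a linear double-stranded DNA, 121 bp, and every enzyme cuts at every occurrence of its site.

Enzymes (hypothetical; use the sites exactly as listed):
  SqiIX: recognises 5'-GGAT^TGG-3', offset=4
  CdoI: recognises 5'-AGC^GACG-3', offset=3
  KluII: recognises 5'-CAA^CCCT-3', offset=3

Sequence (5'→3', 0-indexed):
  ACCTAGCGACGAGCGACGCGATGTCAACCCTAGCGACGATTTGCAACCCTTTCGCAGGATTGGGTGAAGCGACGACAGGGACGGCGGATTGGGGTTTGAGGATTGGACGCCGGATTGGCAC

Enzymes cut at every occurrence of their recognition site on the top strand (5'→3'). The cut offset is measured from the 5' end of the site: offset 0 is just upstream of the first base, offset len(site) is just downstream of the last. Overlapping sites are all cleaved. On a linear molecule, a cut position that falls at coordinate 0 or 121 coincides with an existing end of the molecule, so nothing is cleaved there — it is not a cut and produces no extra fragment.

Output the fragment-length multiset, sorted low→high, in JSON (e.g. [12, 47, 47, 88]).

Scan for sites:
  SqiIX (GGATTGG, off=4): starts [56, 85, 99, 111] → cuts [60, 89, 103, 115]
  CdoI (AGCGACG, off=3): starts [4, 11, 31, 67] → cuts [7, 14, 34, 70]
  KluII (CAACCCT, off=3): starts [24, 43] → cuts [27, 46]

Pooled cuts: [7, 14, 27, 34, 46, 60, 70, 89, 103, 115]

Fragment lengths:
  [0,7): 7 bp
  [7,14): 7 bp
  [14,27): 13 bp
  [27,34): 7 bp
  [34,46): 12 bp
  [46,60): 14 bp
  [60,70): 10 bp
  [70,89): 19 bp
  [89,103): 14 bp
  [103,115): 12 bp
  [115,121): 6 bp

[6,7,7,7,10,12,12,13,14,14,19]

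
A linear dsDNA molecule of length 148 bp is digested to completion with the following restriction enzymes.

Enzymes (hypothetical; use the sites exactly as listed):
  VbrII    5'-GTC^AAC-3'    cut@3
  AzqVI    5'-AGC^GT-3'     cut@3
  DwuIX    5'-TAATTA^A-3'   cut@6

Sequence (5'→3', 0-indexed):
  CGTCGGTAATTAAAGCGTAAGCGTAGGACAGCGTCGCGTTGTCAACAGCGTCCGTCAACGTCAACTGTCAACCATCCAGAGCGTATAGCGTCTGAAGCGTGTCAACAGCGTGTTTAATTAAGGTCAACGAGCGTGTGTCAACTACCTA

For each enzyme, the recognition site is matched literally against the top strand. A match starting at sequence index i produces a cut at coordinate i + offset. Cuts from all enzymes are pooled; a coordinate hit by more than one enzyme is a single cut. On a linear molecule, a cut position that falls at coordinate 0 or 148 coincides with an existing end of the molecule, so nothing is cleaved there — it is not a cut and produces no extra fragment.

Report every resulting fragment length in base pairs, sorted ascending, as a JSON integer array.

[4,5,5,6,6,6,6,7,7,7,7,7,9,9,10,11,11,12,13]

Scan for sites:
  VbrII (GTCAAC, off=3): starts [40, 53, 59, 66, 100, 122, 136] → cuts [43, 56, 62, 69, 103, 125, 139]
  AzqVI (AGCGT, off=3): starts [13, 19, 29, 46, 79, 86, 95, 106, 129] → cuts [16, 22, 32, 49, 82, 89, 98, 109, 132]
  DwuIX (TAATTAA, off=6): starts [6, 114] → cuts [12, 120]

All cut coordinates (distinct, sorted): [12, 16, 22, 32, 43, 49, 56, 62, 69, 82, 89, 98, 103, 109, 120, 125, 132, 139]

Fragment lengths:
  [0,12): 12 bp
  [12,16): 4 bp
  [16,22): 6 bp
  [22,32): 10 bp
  [32,43): 11 bp
  [43,49): 6 bp
  [49,56): 7 bp
  [56,62): 6 bp
  [62,69): 7 bp
  [69,82): 13 bp
  [82,89): 7 bp
  [89,98): 9 bp
  [98,103): 5 bp
  [103,109): 6 bp
  [109,120): 11 bp
  [120,125): 5 bp
  [125,132): 7 bp
  [132,139): 7 bp
  [139,148): 9 bp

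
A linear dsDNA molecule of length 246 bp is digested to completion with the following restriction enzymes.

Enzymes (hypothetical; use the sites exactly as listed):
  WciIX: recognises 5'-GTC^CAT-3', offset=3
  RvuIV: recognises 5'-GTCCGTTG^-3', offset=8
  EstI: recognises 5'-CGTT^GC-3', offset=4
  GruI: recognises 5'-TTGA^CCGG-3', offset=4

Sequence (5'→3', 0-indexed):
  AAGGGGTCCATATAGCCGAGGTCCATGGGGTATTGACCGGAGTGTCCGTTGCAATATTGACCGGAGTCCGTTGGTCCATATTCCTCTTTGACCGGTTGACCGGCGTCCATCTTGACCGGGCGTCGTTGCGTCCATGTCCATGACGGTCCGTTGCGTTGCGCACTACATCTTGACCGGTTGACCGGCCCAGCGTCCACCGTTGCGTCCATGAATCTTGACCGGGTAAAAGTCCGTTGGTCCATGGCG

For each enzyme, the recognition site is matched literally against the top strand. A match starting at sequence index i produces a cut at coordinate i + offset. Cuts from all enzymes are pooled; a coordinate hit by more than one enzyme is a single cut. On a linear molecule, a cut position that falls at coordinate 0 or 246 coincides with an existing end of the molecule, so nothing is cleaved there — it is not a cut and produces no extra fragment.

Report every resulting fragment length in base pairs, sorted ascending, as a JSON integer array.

Site scan:
  WciIX (GTCCAT, off=3): starts [5, 20, 73, 104, 129, 135, 203, 236] → cuts [8, 23, 76, 107, 132, 138, 206, 239]
  RvuIV (GTCCGTTG, off=8): starts [43, 65, 145, 228] → cuts [51, 73, 153, 236]
  EstI (CGTTGC, off=4): starts [46, 123, 148, 153, 197] → cuts [50, 127, 152, 157, 201]
  GruI (TTGACCGG, off=4): starts [32, 56, 87, 95, 111, 169, 177, 214] → cuts [36, 60, 91, 99, 115, 173, 181, 218]

Pooled cuts: [8, 23, 36, 50, 51, 60, 73, 76, 91, 99, 107, 115, 127, 132, 138, 152, 153, 157, 173, 181, 201, 206, 218, 236, 239]

Fragment lengths:
  [0,8): 8 bp
  [8,23): 15 bp
  [23,36): 13 bp
  [36,50): 14 bp
  [50,51): 1 bp
  [51,60): 9 bp
  [60,73): 13 bp
  [73,76): 3 bp
  [76,91): 15 bp
  [91,99): 8 bp
  [99,107): 8 bp
  [107,115): 8 bp
  [115,127): 12 bp
  [127,132): 5 bp
  [132,138): 6 bp
  [138,152): 14 bp
  [152,153): 1 bp
  [153,157): 4 bp
  [157,173): 16 bp
  [173,181): 8 bp
  [181,201): 20 bp
  [201,206): 5 bp
  [206,218): 12 bp
  [218,236): 18 bp
  [236,239): 3 bp
  [239,246): 7 bp

[1,1,3,3,4,5,5,6,7,8,8,8,8,8,9,12,12,13,13,14,14,15,15,16,18,20]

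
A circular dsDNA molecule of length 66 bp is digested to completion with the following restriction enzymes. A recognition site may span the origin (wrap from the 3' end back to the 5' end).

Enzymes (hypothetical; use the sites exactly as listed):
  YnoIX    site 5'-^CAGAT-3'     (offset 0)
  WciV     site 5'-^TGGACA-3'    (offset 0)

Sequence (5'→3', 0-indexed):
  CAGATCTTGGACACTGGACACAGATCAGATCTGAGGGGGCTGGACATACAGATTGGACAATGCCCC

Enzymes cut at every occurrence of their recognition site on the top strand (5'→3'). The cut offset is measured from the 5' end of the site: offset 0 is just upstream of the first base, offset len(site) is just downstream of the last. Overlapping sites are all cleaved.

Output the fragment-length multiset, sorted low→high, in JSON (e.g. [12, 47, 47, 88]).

[5,5,6,7,7,8,13,15]

Scan for sites:
  YnoIX CAGAT/0: at [0, 20, 25, 48] ⇒ [0, 20, 25, 48]
  WciV TGGACA/0: at [7, 14, 40, 53] ⇒ [7, 14, 40, 53]

All cut coordinates (distinct, sorted): [0, 7, 14, 20, 25, 40, 48, 53]

Fragments:
  0→7: 7 bp
  7→14: 7 bp
  14→20: 6 bp
  20→25: 5 bp
  25→40: 15 bp
  40→48: 8 bp
  48→53: 5 bp
  53→0 (wrap): 66-53+0 = 13 bp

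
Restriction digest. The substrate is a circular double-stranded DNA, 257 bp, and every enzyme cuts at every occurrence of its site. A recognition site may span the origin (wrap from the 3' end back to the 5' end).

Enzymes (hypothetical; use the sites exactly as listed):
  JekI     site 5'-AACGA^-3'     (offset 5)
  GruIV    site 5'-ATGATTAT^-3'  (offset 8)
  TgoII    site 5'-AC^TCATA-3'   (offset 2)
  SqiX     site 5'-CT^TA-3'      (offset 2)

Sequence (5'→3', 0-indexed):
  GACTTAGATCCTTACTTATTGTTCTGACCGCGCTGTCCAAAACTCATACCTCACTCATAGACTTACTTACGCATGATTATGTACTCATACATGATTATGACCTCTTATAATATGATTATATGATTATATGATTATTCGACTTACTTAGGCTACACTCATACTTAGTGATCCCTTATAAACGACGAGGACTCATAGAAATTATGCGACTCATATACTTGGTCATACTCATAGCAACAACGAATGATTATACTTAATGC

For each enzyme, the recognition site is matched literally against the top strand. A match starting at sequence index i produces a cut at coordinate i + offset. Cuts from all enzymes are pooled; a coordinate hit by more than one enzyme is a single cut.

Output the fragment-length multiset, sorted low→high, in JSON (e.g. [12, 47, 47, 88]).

Per-enzyme occurrences:
  JekI (AACGA, off=5): starts [177, 235] → cuts [182, 240]
  GruIV (ATGATTAT, off=8): starts [72, 90, 111, 119, 127, 240] → cuts [80, 98, 119, 127, 135, 248]
  TgoII (ACTCATA, off=2): starts [41, 52, 82, 153, 187, 205, 223] → cuts [43, 54, 84, 155, 189, 207, 225]
  SqiX (CTTA, off=2): starts [2, 10, 14, 61, 65, 103, 139, 143, 160, 171, 249] → cuts [4, 12, 16, 63, 67, 105, 141, 145, 162, 173, 251]

All cut coordinates (distinct, sorted): [4, 12, 16, 43, 54, 63, 67, 80, 84, 98, 105, 119, 127, 135, 141, 145, 155, 162, 173, 182, 189, 207, 225, 240, 248, 251]

Fragment lengths:
  4→12: 8 bp
  12→16: 4 bp
  16→43: 27 bp
  43→54: 11 bp
  54→63: 9 bp
  63→67: 4 bp
  67→80: 13 bp
  80→84: 4 bp
  84→98: 14 bp
  98→105: 7 bp
  105→119: 14 bp
  119→127: 8 bp
  127→135: 8 bp
  135→141: 6 bp
  141→145: 4 bp
  145→155: 10 bp
  155→162: 7 bp
  162→173: 11 bp
  173→182: 9 bp
  182→189: 7 bp
  189→207: 18 bp
  207→225: 18 bp
  225→240: 15 bp
  240→248: 8 bp
  248→251: 3 bp
  251→4 (wrap): 257-251+4 = 10 bp

[3,4,4,4,4,6,7,7,7,8,8,8,8,9,9,10,10,11,11,13,14,14,15,18,18,27]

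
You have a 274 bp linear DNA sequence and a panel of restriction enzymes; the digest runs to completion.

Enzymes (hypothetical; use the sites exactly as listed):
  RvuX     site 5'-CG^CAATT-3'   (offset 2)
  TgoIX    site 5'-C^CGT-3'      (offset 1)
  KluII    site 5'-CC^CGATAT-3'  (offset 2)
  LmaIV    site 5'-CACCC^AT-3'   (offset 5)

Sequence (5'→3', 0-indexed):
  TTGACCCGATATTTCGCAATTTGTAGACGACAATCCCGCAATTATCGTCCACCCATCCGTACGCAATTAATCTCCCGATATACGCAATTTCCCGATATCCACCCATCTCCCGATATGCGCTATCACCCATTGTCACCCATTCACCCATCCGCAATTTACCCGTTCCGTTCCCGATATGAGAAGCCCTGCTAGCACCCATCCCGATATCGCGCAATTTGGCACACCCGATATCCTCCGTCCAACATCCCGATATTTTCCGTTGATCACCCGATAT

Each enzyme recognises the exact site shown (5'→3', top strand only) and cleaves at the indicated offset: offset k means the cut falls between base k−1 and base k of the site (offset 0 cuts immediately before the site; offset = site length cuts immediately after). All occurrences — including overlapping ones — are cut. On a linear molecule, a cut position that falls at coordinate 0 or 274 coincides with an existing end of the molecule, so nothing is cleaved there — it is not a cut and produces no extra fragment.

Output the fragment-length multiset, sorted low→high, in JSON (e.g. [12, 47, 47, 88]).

[3,4,5,5,6,6,6,6,6,8,8,9,9,10,10,10,10,10,11,12,12,12,14,16,18,22,26]

Per-enzyme occurrences:
  RvuX (CGCAATT, off=2): starts [14, 36, 61, 82, 149, 209] → cuts [16, 38, 63, 84, 151, 211]
  TgoIX (CCGT, off=1): starts [56, 159, 164, 234, 256] → cuts [57, 160, 165, 235, 257]
  KluII (CCCGATAT, off=2): starts [4, 73, 90, 108, 169, 199, 223, 245, 266] → cuts [6, 75, 92, 110, 171, 201, 225, 247, 268]
  LmaIV (CACCCAT, off=5): starts [49, 99, 123, 133, 141, 192] → cuts [54, 104, 128, 138, 146, 197]

All cut coordinates (distinct, sorted): [6, 16, 38, 54, 57, 63, 75, 84, 92, 104, 110, 128, 138, 146, 151, 160, 165, 171, 197, 201, 211, 225, 235, 247, 257, 268]

Fragment lengths:
  [0,6): 6 bp
  [6,16): 10 bp
  [16,38): 22 bp
  [38,54): 16 bp
  [54,57): 3 bp
  [57,63): 6 bp
  [63,75): 12 bp
  [75,84): 9 bp
  [84,92): 8 bp
  [92,104): 12 bp
  [104,110): 6 bp
  [110,128): 18 bp
  [128,138): 10 bp
  [138,146): 8 bp
  [146,151): 5 bp
  [151,160): 9 bp
  [160,165): 5 bp
  [165,171): 6 bp
  [171,197): 26 bp
  [197,201): 4 bp
  [201,211): 10 bp
  [211,225): 14 bp
  [225,235): 10 bp
  [235,247): 12 bp
  [247,257): 10 bp
  [257,268): 11 bp
  [268,274): 6 bp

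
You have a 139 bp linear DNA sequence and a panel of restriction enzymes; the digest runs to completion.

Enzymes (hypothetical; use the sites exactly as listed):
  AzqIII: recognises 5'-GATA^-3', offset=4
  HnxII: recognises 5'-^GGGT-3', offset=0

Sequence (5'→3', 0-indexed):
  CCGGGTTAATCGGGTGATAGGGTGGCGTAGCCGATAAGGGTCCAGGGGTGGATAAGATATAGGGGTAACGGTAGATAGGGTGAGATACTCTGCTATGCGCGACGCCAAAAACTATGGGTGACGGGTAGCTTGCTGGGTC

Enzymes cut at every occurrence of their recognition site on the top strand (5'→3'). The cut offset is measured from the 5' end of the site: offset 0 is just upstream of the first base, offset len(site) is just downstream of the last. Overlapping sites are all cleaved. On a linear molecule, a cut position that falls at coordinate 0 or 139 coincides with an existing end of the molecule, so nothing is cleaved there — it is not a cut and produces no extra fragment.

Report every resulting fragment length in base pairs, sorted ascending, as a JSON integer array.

[1,2,3,5,5,7,8,8,9,9,10,12,15,17,28]

Per-enzyme occurrences:
  AzqIII GATA/4: at [15, 32, 50, 55, 73, 83] ⇒ [19, 36, 54, 59, 77, 87]
  HnxII GGGT/0: at [2, 11, 19, 37, 45, 62, 77, 115, 122, 134] ⇒ [2, 11, 19, 37, 45, 62, 77, 115, 122, 134]

Pooled cuts: [2, 11, 19, 36, 37, 45, 54, 59, 62, 77, 87, 115, 122, 134]

Fragment lengths:
  [0,2): 2 bp
  [2,11): 9 bp
  [11,19): 8 bp
  [19,36): 17 bp
  [36,37): 1 bp
  [37,45): 8 bp
  [45,54): 9 bp
  [54,59): 5 bp
  [59,62): 3 bp
  [62,77): 15 bp
  [77,87): 10 bp
  [87,115): 28 bp
  [115,122): 7 bp
  [122,134): 12 bp
  [134,139): 5 bp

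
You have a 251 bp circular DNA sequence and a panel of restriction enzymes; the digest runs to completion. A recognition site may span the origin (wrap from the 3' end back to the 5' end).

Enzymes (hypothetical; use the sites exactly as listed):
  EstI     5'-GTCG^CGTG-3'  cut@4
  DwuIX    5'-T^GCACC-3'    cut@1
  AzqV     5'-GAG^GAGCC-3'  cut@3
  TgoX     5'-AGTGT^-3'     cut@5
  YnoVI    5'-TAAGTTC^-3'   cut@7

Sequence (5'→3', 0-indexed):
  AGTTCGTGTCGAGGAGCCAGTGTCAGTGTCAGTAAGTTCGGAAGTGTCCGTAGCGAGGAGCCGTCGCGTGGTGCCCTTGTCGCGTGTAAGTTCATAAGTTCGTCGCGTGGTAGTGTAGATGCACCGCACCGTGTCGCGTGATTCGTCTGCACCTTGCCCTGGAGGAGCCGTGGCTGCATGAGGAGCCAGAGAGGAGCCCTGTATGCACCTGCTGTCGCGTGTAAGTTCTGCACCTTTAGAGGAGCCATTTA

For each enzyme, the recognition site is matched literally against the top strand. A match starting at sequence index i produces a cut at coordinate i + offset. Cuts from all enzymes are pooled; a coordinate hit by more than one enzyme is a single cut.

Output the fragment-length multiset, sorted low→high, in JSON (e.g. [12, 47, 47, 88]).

Scan for sites:
  EstI GTCGCGTG/4: at [62, 78, 101, 132, 213] ⇒ [66, 82, 105, 136, 217]
  DwuIX TGCACC/1: at [119, 147, 203, 228] ⇒ [120, 148, 204, 229]
  AzqV GAGGAGCC/3: at [10, 54, 161, 179, 190, 238] ⇒ [13, 57, 164, 182, 193, 241]
  TgoX AGTGT/5: at [18, 24, 42, 111] ⇒ [23, 29, 47, 116]
  YnoVI TAAGTTC/7: at [32, 86, 94, 221, 249] ⇒ [5, 39, 93, 101, 228]

All cut coordinates (distinct, sorted): [5, 13, 23, 29, 39, 47, 57, 66, 82, 93, 101, 105, 116, 120, 136, 148, 164, 182, 193, 204, 217, 228, 229, 241]

Fragment lengths:
  5→13: 8 bp
  13→23: 10 bp
  23→29: 6 bp
  29→39: 10 bp
  39→47: 8 bp
  47→57: 10 bp
  57→66: 9 bp
  66→82: 16 bp
  82→93: 11 bp
  93→101: 8 bp
  101→105: 4 bp
  105→116: 11 bp
  116→120: 4 bp
  120→136: 16 bp
  136→148: 12 bp
  148→164: 16 bp
  164→182: 18 bp
  182→193: 11 bp
  193→204: 11 bp
  204→217: 13 bp
  217→228: 11 bp
  228→229: 1 bp
  229→241: 12 bp
  241→5 (wrap): 251-241+5 = 15 bp

[1,4,4,6,8,8,8,9,10,10,10,11,11,11,11,11,12,12,13,15,16,16,16,18]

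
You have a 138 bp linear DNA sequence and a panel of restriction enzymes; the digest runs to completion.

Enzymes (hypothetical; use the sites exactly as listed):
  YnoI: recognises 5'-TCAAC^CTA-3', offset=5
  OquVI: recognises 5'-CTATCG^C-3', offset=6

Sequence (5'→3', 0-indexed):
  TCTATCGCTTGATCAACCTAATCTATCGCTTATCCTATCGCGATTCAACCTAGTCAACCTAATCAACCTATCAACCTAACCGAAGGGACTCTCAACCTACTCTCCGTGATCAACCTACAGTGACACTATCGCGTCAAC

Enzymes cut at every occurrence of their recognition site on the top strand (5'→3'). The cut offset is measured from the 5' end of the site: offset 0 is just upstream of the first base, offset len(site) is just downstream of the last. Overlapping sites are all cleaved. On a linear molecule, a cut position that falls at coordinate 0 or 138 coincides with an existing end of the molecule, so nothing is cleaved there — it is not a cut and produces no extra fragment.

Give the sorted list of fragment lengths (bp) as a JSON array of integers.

Per-enzyme occurrences:
  YnoI TCAACCTA/5: at [12, 44, 53, 62, 70, 91, 109] ⇒ [17, 49, 58, 67, 75, 96, 114]
  OquVI CTATCGC/6: at [1, 22, 34, 125] ⇒ [7, 28, 40, 131]

Pooled cuts: [7, 17, 28, 40, 49, 58, 67, 75, 96, 114, 131]

Fragments:
  [0,7): 7 bp
  [7,17): 10 bp
  [17,28): 11 bp
  [28,40): 12 bp
  [40,49): 9 bp
  [49,58): 9 bp
  [58,67): 9 bp
  [67,75): 8 bp
  [75,96): 21 bp
  [96,114): 18 bp
  [114,131): 17 bp
  [131,138): 7 bp

[7,7,8,9,9,9,10,11,12,17,18,21]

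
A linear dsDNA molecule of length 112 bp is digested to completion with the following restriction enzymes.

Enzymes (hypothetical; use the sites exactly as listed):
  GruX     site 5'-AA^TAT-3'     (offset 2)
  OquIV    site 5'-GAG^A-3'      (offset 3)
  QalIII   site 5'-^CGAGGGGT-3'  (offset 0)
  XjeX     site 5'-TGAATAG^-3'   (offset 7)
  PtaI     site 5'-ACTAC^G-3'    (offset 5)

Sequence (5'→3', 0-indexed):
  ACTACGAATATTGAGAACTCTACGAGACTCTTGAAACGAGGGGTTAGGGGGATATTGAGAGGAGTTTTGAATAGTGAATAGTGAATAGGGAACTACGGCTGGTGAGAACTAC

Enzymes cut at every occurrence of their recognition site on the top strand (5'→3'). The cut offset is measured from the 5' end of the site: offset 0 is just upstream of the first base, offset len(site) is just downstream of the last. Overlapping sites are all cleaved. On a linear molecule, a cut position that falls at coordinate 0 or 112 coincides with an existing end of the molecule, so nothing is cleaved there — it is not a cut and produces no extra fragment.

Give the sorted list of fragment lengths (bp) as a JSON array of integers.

[3,5,6,7,7,7,8,10,10,11,15,23]

Per-enzyme occurrences:
  GruX AATAT/2: at [6] ⇒ [8]
  OquIV GAGA/3: at [12, 23, 56, 103] ⇒ [15, 26, 59, 106]
  QalIII CGAGGGGT/0: at [36] ⇒ [36]
  XjeX TGAATAG/7: at [67, 74, 81] ⇒ [74, 81, 88]
  PtaI ACTACG/5: at [0, 91] ⇒ [5, 96]

All cut coordinates (distinct, sorted): [5, 8, 15, 26, 36, 59, 74, 81, 88, 96, 106]

Fragments:
  [0,5): 5 bp
  [5,8): 3 bp
  [8,15): 7 bp
  [15,26): 11 bp
  [26,36): 10 bp
  [36,59): 23 bp
  [59,74): 15 bp
  [74,81): 7 bp
  [81,88): 7 bp
  [88,96): 8 bp
  [96,106): 10 bp
  [106,112): 6 bp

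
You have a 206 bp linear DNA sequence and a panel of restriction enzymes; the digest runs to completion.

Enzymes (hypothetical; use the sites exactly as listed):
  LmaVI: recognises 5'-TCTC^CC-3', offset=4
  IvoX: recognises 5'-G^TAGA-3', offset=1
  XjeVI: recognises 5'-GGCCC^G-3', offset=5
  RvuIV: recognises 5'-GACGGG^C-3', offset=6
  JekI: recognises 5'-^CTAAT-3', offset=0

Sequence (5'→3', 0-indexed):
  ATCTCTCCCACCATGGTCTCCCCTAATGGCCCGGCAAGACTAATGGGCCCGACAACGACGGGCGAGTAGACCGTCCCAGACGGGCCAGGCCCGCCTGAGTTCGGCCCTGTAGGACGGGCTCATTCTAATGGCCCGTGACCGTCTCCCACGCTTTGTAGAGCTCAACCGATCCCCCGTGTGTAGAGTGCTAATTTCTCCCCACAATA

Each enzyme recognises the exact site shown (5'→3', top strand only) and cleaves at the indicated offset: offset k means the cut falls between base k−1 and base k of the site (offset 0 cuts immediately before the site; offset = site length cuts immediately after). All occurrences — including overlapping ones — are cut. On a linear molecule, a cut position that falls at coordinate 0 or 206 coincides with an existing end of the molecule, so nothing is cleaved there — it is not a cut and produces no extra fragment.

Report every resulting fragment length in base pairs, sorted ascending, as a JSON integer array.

[2,4,6,7,7,7,8,9,10,10,10,10,11,11,12,13,18,25,26]

Site scan:
  LmaVI (TCTCCC, off=4): starts [3, 16, 141, 193] → cuts [7, 20, 145, 197]
  IvoX (GTAGA, off=1): starts [65, 154, 179] → cuts [66, 155, 180]
  XjeVI (GGCCCG, off=5): starts [27, 45, 87, 129] → cuts [32, 50, 92, 134]
  RvuIV (GACGGGC, off=6): starts [56, 78, 112] → cuts [62, 84, 118]
  JekI (CTAAT, off=0): starts [22, 39, 124, 187] → cuts [22, 39, 124, 187]

All cut coordinates (distinct, sorted): [7, 20, 22, 32, 39, 50, 62, 66, 84, 92, 118, 124, 134, 145, 155, 180, 187, 197]

Fragment lengths:
  [0,7): 7 bp
  [7,20): 13 bp
  [20,22): 2 bp
  [22,32): 10 bp
  [32,39): 7 bp
  [39,50): 11 bp
  [50,62): 12 bp
  [62,66): 4 bp
  [66,84): 18 bp
  [84,92): 8 bp
  [92,118): 26 bp
  [118,124): 6 bp
  [124,134): 10 bp
  [134,145): 11 bp
  [145,155): 10 bp
  [155,180): 25 bp
  [180,187): 7 bp
  [187,197): 10 bp
  [197,206): 9 bp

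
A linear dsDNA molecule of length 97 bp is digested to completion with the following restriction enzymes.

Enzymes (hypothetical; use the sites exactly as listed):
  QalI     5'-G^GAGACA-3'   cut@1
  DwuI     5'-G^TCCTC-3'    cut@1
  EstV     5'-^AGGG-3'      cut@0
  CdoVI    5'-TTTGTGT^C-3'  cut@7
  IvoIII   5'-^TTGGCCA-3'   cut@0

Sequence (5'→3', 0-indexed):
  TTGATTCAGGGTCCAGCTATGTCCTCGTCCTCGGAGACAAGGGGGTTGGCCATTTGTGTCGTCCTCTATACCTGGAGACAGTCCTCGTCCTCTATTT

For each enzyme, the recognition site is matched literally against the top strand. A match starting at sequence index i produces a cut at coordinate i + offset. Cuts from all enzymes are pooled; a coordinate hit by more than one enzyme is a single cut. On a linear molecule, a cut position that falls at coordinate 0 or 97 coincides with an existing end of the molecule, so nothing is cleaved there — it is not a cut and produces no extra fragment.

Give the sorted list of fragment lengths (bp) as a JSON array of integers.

[2,6,6,6,6,6,7,7,10,13,14,14]

Per-enzyme occurrences:
  QalI GGAGACA/1: at [32, 73] ⇒ [33, 74]
  DwuI GTCCTC/1: at [20, 26, 60, 80, 86] ⇒ [21, 27, 61, 81, 87]
  EstV AGGG/0: at [7, 39] ⇒ [7, 39]
  CdoVI TTTGTGTC/7: at [52] ⇒ [59]
  IvoIII TTGGCCA/0: at [45] ⇒ [45]

Pooled cuts: [7, 21, 27, 33, 39, 45, 59, 61, 74, 81, 87]

Fragments:
  [0,7): 7 bp
  [7,21): 14 bp
  [21,27): 6 bp
  [27,33): 6 bp
  [33,39): 6 bp
  [39,45): 6 bp
  [45,59): 14 bp
  [59,61): 2 bp
  [61,74): 13 bp
  [74,81): 7 bp
  [81,87): 6 bp
  [87,97): 10 bp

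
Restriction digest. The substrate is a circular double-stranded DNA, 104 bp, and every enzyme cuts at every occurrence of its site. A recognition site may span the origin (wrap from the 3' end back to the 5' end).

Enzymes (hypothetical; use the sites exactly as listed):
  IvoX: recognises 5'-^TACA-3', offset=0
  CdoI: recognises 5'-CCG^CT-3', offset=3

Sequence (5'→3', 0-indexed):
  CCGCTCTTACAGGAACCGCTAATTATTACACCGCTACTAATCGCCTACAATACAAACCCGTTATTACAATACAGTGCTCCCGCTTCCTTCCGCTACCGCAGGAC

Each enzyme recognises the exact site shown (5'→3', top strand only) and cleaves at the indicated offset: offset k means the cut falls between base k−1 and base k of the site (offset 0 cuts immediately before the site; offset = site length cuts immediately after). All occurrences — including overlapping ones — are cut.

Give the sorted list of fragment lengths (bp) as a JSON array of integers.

Scan for sites:
  IvoX (TACA, off=0): starts [7, 26, 45, 50, 64, 69] → cuts [7, 26, 45, 50, 64, 69]
  CdoI (CCGCT, off=3): starts [0, 15, 30, 79, 89] → cuts [3, 18, 33, 82, 92]

All cut coordinates (distinct, sorted): [3, 7, 18, 26, 33, 45, 50, 64, 69, 82, 92]

Fragment lengths:
  3→7: 4 bp
  7→18: 11 bp
  18→26: 8 bp
  26→33: 7 bp
  33→45: 12 bp
  45→50: 5 bp
  50→64: 14 bp
  64→69: 5 bp
  69→82: 13 bp
  82→92: 10 bp
  92→3 (wrap): 104-92+3 = 15 bp

[4,5,5,7,8,10,11,12,13,14,15]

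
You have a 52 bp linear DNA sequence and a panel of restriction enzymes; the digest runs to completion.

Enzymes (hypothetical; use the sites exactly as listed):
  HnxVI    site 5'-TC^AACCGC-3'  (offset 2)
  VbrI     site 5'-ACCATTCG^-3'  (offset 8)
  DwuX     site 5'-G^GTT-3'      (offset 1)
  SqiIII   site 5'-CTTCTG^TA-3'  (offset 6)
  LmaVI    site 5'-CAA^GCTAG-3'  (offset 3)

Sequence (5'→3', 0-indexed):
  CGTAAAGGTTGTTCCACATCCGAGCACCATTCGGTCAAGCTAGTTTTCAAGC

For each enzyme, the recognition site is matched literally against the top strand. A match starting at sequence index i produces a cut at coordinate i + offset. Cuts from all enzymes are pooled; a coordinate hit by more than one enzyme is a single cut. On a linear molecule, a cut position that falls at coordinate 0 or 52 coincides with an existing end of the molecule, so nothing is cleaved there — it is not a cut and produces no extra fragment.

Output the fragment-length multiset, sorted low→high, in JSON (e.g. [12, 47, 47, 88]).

Per-enzyme occurrences:
  HnxVI (TCAACCGC, off=2): no sites
  VbrI ACCATTCG/8: at [25] ⇒ [33]
  DwuX GGTT/1: at [6] ⇒ [7]
  SqiIII (CTTCTGTA, off=6): no sites
  LmaVI CAAGCTAG/3: at [35] ⇒ [38]

All cut coordinates (distinct, sorted): [7, 33, 38]

Fragment lengths:
  [0,7): 7 bp
  [7,33): 26 bp
  [33,38): 5 bp
  [38,52): 14 bp

[5,7,14,26]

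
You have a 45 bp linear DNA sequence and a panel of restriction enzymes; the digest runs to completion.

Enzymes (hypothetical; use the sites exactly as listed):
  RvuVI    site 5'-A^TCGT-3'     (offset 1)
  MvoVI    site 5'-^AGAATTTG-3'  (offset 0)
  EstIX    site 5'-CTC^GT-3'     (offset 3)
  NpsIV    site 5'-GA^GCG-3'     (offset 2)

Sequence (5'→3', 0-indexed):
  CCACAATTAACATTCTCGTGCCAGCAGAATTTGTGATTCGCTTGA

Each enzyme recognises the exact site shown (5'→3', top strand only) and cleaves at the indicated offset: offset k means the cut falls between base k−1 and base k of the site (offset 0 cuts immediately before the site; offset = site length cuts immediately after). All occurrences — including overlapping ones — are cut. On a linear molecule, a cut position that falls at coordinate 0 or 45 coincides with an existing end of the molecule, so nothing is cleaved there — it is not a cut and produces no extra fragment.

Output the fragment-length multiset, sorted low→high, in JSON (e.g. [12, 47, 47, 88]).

[8,17,20]

Scan for sites:
  RvuVI (ATCGT, off=1): no sites
  MvoVI (AGAATTTG, off=0): starts [25] → cuts [25]
  EstIX (CTCGT, off=3): starts [14] → cuts [17]
  NpsIV (GAGCG, off=2): no sites

All cut coordinates (distinct, sorted): [17, 25]

Fragment lengths:
  [0,17): 17 bp
  [17,25): 8 bp
  [25,45): 20 bp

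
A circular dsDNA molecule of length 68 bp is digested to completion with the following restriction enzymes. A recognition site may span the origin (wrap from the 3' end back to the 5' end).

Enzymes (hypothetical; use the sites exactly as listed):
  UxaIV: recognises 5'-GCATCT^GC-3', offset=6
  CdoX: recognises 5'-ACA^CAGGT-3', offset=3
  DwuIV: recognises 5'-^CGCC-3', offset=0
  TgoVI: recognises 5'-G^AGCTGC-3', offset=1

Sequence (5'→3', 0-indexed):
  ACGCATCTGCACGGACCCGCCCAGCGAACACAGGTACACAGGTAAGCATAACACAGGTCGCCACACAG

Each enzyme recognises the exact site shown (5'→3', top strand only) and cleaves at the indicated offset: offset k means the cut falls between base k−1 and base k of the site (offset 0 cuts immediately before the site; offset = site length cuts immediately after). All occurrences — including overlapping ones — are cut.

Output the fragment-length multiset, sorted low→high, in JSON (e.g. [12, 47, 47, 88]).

[5,8,9,13,15,18]

Scan for sites:
  UxaIV (GCATCTGC, off=6): starts [2] → cuts [8]
  CdoX (ACACAGGT, off=3): starts [27, 35, 50] → cuts [30, 38, 53]
  DwuIV (CGCC, off=0): starts [17, 58] → cuts [17, 58]
  TgoVI (GAGCTGC, off=1): no sites

All cut coordinates (distinct, sorted): [8, 17, 30, 38, 53, 58]

Fragment lengths:
  8→17: 9 bp
  17→30: 13 bp
  30→38: 8 bp
  38→53: 15 bp
  53→58: 5 bp
  58→8 (wrap): 68-58+8 = 18 bp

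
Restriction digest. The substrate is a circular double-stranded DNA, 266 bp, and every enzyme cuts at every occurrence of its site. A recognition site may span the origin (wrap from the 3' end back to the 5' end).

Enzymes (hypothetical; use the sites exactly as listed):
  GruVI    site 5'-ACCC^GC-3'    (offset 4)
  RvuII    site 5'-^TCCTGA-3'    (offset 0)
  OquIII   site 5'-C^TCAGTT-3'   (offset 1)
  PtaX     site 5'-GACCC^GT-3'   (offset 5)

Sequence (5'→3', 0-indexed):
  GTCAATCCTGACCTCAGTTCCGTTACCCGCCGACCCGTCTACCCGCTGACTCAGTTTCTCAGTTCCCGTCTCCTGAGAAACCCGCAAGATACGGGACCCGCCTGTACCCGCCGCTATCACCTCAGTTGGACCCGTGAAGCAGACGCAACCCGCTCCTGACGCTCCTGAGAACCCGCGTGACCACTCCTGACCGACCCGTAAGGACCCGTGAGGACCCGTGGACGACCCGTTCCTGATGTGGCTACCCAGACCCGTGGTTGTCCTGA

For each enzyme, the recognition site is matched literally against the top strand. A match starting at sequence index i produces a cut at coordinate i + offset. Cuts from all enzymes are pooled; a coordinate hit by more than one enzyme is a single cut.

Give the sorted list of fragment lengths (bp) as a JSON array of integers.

[2,2,6,7,8,8,8,8,9,10,10,10,10,11,11,12,12,12,12,13,13,15,16,18,23]

Site scan:
  GruVI ACCCGC/4: at [24, 40, 79, 95, 105, 147, 170] ⇒ [28, 44, 83, 99, 109, 151, 174]
  RvuII TCCTGA/0: at [5, 70, 153, 162, 184, 230, 260] ⇒ [5, 70, 153, 162, 184, 230, 260]
  OquIII CTCAGTT/1: at [12, 49, 57, 120] ⇒ [13, 50, 58, 121]
  PtaX GACCCGT/5: at [31, 128, 192, 202, 212, 223, 248] ⇒ [36, 133, 197, 207, 217, 228, 253]

Pooled cuts: [5, 13, 28, 36, 44, 50, 58, 70, 83, 99, 109, 121, 133, 151, 153, 162, 174, 184, 197, 207, 217, 228, 230, 253, 260]

Fragments:
  5→13: 8 bp
  13→28: 15 bp
  28→36: 8 bp
  36→44: 8 bp
  44→50: 6 bp
  50→58: 8 bp
  58→70: 12 bp
  70→83: 13 bp
  83→99: 16 bp
  99→109: 10 bp
  109→121: 12 bp
  121→133: 12 bp
  133→151: 18 bp
  151→153: 2 bp
  153→162: 9 bp
  162→174: 12 bp
  174→184: 10 bp
  184→197: 13 bp
  197→207: 10 bp
  207→217: 10 bp
  217→228: 11 bp
  228→230: 2 bp
  230→253: 23 bp
  253→260: 7 bp
  260→5 (wrap): 266-260+5 = 11 bp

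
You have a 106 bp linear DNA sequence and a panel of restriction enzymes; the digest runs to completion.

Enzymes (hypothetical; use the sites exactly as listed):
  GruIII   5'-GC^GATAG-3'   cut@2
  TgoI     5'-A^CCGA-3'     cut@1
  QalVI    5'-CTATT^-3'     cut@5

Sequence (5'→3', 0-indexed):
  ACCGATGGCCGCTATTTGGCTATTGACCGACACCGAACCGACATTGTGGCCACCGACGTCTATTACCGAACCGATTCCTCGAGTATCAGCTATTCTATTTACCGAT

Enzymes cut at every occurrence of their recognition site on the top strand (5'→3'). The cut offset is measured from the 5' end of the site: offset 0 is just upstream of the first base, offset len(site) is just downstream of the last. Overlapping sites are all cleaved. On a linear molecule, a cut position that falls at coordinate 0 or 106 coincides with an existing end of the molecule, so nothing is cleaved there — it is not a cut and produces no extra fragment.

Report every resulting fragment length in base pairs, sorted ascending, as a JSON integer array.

Scan for sites:
  GruIII (GCGATAG, off=2): no sites
  TgoI ACCGA/1: at [0, 25, 31, 36, 51, 64, 69, 100] ⇒ [1, 26, 32, 37, 52, 65, 70, 101]
  QalVI CTATT/5: at [11, 19, 59, 89, 94] ⇒ [16, 24, 64, 94, 99]

Pooled cuts: [1, 16, 24, 26, 32, 37, 52, 64, 65, 70, 94, 99, 101]

Fragments:
  [0,1): 1 bp
  [1,16): 15 bp
  [16,24): 8 bp
  [24,26): 2 bp
  [26,32): 6 bp
  [32,37): 5 bp
  [37,52): 15 bp
  [52,64): 12 bp
  [64,65): 1 bp
  [65,70): 5 bp
  [70,94): 24 bp
  [94,99): 5 bp
  [99,101): 2 bp
  [101,106): 5 bp

[1,1,2,2,5,5,5,5,6,8,12,15,15,24]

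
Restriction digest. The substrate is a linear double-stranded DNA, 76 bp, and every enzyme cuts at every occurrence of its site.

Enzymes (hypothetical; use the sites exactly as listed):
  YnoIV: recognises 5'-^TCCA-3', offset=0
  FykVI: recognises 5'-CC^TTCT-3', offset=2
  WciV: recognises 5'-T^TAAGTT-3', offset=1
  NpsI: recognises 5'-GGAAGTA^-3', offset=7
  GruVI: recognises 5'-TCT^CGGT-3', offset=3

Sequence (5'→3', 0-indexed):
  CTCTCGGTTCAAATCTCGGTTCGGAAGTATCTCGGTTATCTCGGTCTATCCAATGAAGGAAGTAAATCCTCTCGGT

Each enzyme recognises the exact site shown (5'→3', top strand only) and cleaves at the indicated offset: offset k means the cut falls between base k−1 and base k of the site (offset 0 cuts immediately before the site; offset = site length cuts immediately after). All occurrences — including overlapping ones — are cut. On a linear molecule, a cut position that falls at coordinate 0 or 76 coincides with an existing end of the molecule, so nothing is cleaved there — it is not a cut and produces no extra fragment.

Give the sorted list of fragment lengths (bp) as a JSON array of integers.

Per-enzyme occurrences:
  YnoIV (TCCA, off=0): starts [48] → cuts [48]
  FykVI (CCTTCT, off=2): no sites
  WciV (TTAAGTT, off=1): no sites
  NpsI (GGAAGTA, off=7): starts [22, 57] → cuts [29, 64]
  GruVI (TCTCGGT, off=3): starts [1, 13, 29, 38, 69] → cuts [4, 16, 32, 41, 72]

Pooled cuts: [4, 16, 29, 32, 41, 48, 64, 72]

Fragment lengths:
  [0,4): 4 bp
  [4,16): 12 bp
  [16,29): 13 bp
  [29,32): 3 bp
  [32,41): 9 bp
  [41,48): 7 bp
  [48,64): 16 bp
  [64,72): 8 bp
  [72,76): 4 bp

[3,4,4,7,8,9,12,13,16]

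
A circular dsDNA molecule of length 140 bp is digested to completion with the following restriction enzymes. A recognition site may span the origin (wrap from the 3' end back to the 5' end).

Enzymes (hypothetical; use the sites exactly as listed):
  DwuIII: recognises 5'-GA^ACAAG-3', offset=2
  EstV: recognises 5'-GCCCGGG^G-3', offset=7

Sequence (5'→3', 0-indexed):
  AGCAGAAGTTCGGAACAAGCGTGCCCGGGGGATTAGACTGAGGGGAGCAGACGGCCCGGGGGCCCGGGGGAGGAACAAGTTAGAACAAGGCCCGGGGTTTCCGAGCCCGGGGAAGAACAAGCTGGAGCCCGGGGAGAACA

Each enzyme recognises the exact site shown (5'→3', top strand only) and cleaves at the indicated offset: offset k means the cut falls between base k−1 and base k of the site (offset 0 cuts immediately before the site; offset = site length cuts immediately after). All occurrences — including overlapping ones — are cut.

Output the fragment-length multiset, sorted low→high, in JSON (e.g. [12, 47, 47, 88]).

[4,5,6,8,10,12,15,15,17,17,31]

Per-enzyme occurrences:
  DwuIII (GAACAAG, off=2): starts [12, 72, 82, 114, 135] → cuts [14, 74, 84, 116, 137]
  EstV (GCCCGGGG, off=7): starts [22, 53, 61, 89, 104, 126] → cuts [29, 60, 68, 96, 111, 133]

All cut coordinates (distinct, sorted): [14, 29, 60, 68, 74, 84, 96, 111, 116, 133, 137]

Fragments:
  14→29: 15 bp
  29→60: 31 bp
  60→68: 8 bp
  68→74: 6 bp
  74→84: 10 bp
  84→96: 12 bp
  96→111: 15 bp
  111→116: 5 bp
  116→133: 17 bp
  133→137: 4 bp
  137→14 (wrap): 140-137+14 = 17 bp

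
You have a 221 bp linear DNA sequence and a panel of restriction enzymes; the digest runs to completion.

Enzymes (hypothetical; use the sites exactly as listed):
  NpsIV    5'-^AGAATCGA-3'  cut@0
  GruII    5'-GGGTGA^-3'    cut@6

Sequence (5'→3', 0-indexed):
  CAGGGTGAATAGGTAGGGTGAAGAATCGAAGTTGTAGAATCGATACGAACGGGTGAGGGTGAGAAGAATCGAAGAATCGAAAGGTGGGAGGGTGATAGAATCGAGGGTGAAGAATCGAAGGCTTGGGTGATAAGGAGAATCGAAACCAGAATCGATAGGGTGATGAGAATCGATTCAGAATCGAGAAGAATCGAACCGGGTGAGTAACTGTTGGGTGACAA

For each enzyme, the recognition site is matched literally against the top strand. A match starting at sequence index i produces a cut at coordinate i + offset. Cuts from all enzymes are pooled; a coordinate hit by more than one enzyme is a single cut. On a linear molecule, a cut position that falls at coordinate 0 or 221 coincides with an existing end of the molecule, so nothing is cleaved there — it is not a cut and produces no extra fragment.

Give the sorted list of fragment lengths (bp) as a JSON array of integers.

Site scan:
  NpsIV AGAATCGA/0: at [21, 35, 64, 72, 96, 110, 135, 147, 165, 176, 186] ⇒ [21, 35, 64, 72, 96, 110, 135, 147, 165, 176, 186]
  GruII GGGTGA/6: at [2, 15, 50, 56, 89, 104, 124, 157, 197, 212] ⇒ [8, 21, 56, 62, 95, 110, 130, 163, 203, 218]

Pooled cuts: [8, 21, 35, 56, 62, 64, 72, 95, 96, 110, 130, 135, 147, 163, 165, 176, 186, 203, 218]

Fragment lengths:
  [0,8): 8 bp
  [8,21): 13 bp
  [21,35): 14 bp
  [35,56): 21 bp
  [56,62): 6 bp
  [62,64): 2 bp
  [64,72): 8 bp
  [72,95): 23 bp
  [95,96): 1 bp
  [96,110): 14 bp
  [110,130): 20 bp
  [130,135): 5 bp
  [135,147): 12 bp
  [147,163): 16 bp
  [163,165): 2 bp
  [165,176): 11 bp
  [176,186): 10 bp
  [186,203): 17 bp
  [203,218): 15 bp
  [218,221): 3 bp

[1,2,2,3,5,6,8,8,10,11,12,13,14,14,15,16,17,20,21,23]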